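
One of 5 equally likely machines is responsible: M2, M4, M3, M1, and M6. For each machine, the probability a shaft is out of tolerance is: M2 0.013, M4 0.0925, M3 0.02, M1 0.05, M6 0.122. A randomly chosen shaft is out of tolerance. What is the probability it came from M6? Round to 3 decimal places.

With a uniform prior (1/5 each), posterior ∝ likelihood:
  M2: 0.013
  M4: 0.0925
  M3: 0.02
  M1: 0.05
  M6: 0.122
Normalizing constant = 0.2975.
P(M6 | evidence) = 0.122 / 0.2975 ≈ 0.410.

0.410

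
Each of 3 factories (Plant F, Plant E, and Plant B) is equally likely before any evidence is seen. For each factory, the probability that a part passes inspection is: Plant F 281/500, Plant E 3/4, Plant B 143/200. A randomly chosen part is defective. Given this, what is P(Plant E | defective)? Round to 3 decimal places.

Taking complements, P(defective | each) = Plant F 0.438, Plant E 0.25, Plant B 0.285.
With a uniform prior (1/3 each), posterior ∝ likelihood:
  Plant F: 0.438
  Plant E: 0.25
  Plant B: 0.285
Total = 0.973.
P(Plant E | evidence) = 0.25 / 0.973 ≈ 0.257.

0.257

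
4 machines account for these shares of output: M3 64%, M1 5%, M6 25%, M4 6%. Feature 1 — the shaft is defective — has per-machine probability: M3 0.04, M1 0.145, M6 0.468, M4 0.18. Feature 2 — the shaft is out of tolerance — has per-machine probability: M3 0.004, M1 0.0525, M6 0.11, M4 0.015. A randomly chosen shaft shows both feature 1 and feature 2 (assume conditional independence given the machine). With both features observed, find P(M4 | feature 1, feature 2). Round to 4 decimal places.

By Bayes' rule, posterior ∝ prior × likelihood:
  M3: 0.64 × 0.04 × 0.004 = 0.0001024
  M1: 0.05 × 0.145 × 0.0525 = 0.000380625
  M6: 0.25 × 0.468 × 0.11 = 0.01287
  M4: 0.06 × 0.18 × 0.015 = 0.000162
Total = 0.013515025.
P(M4 | evidence) = 0.000162 / 0.013515025 ≈ 0.0120.

0.0120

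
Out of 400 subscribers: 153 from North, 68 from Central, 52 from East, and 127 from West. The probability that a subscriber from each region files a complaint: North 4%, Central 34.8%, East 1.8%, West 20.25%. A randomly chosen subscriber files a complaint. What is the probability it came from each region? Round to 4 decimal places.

North 0.1084, Central 0.4193, East 0.0166, West 0.4557

Prior × likelihood for each hypothesis:
  North: 0.3825 × 0.04 = 0.0153
  Central: 0.17 × 0.348 = 0.05916
  East: 0.13 × 0.018 = 0.00234
  West: 0.3175 × 0.2025 = 0.06429375
Normalizing constant = 0.14109375.
P(North | complaint) = 0.0153/0.14109375 ≈ 0.1084
P(Central | complaint) = 0.05916/0.14109375 ≈ 0.4193
P(East | complaint) = 0.00234/0.14109375 ≈ 0.0166
P(West | complaint) = 0.06429375/0.14109375 ≈ 0.4557
(Check: 0.1084+0.4193+0.0166+0.4557 = 1.0000.)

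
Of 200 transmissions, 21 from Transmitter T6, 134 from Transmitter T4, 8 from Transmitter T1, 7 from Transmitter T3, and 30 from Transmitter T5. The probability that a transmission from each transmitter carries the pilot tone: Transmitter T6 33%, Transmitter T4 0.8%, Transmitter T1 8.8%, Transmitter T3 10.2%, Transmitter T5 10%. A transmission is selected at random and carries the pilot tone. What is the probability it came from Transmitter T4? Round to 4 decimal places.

0.0863

Prior × likelihood for each hypothesis:
  Transmitter T6: 0.105 × 0.33 = 0.03465
  Transmitter T4: 0.67 × 0.008 = 0.00536
  Transmitter T1: 0.04 × 0.088 = 0.00352
  Transmitter T3: 0.035 × 0.102 = 0.00357
  Transmitter T5: 0.15 × 0.1 = 0.015
Normalizing constant = 0.0621.
P(Transmitter T4 | evidence) = 0.00536 / 0.0621 ≈ 0.0863.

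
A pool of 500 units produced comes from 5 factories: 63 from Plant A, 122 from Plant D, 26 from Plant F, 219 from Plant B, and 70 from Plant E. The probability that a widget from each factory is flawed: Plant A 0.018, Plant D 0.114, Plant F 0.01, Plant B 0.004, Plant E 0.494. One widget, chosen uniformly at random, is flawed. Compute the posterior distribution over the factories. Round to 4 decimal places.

Unnormalized posteriors (prior × likelihood):
  Plant A: 0.126 × 0.018 = 0.002268
  Plant D: 0.244 × 0.114 = 0.027816
  Plant F: 0.052 × 0.01 = 0.00052
  Plant B: 0.438 × 0.004 = 0.001752
  Plant E: 0.14 × 0.494 = 0.06916
Total = 0.101516.
P(Plant A | flawed) = 0.002268/0.101516 ≈ 0.0223
P(Plant D | flawed) = 0.027816/0.101516 ≈ 0.2740
P(Plant F | flawed) = 0.00052/0.101516 ≈ 0.0051
P(Plant B | flawed) = 0.001752/0.101516 ≈ 0.0173
P(Plant E | flawed) = 0.06916/0.101516 ≈ 0.6813

Plant A 0.0223, Plant D 0.2740, Plant F 0.0051, Plant B 0.0173, Plant E 0.6813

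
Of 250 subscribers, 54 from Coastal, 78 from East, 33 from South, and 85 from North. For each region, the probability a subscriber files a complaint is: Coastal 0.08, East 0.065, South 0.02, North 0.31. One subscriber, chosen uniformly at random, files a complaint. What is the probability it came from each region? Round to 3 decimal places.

By Bayes' rule, posterior ∝ prior × likelihood:
  Coastal: 0.216 × 0.08 = 0.01728
  East: 0.312 × 0.065 = 0.02028
  South: 0.132 × 0.02 = 0.00264
  North: 0.34 × 0.31 = 0.1054
Total = 0.1456.
P(Coastal | complaint) = 0.01728/0.1456 ≈ 0.119
P(East | complaint) = 0.02028/0.1456 ≈ 0.139
P(South | complaint) = 0.00264/0.1456 ≈ 0.018
P(North | complaint) = 0.1054/0.1456 ≈ 0.724

Coastal 0.119, East 0.139, South 0.018, North 0.724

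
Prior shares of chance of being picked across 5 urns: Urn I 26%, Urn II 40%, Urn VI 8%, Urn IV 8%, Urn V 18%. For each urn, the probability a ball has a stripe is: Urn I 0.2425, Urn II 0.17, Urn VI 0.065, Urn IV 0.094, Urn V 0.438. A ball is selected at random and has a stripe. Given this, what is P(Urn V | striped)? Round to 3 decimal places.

Unnormalized posteriors (prior × likelihood):
  Urn I: 0.26 × 0.2425 = 0.06305
  Urn II: 0.4 × 0.17 = 0.068
  Urn VI: 0.08 × 0.065 = 0.0052
  Urn IV: 0.08 × 0.094 = 0.00752
  Urn V: 0.18 × 0.438 = 0.07884
Total = 0.22261.
P(Urn V | evidence) = 0.07884 / 0.22261 ≈ 0.354.

0.354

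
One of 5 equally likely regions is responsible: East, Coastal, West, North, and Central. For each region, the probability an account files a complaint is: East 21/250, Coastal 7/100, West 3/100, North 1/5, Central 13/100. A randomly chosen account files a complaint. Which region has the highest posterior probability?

North

With a uniform prior (1/5 each), posterior ∝ likelihood:
  East: 0.084
  Coastal: 0.07
  West: 0.03
  North: 0.2
  Central: 0.13
Sum = 0.514.
Largest term belongs to North, so North is most probable.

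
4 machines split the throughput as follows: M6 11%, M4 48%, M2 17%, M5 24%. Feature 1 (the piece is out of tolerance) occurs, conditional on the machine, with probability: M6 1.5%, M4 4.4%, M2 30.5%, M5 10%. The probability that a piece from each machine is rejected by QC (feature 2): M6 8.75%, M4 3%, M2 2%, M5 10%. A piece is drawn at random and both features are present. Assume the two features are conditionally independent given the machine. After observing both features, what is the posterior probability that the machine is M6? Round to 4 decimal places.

By Bayes' rule, posterior ∝ prior × likelihood:
  M6: 0.11 × 0.015 × 0.0875 = 0.000144375
  M4: 0.48 × 0.044 × 0.03 = 0.0006336
  M2: 0.17 × 0.305 × 0.02 = 0.001037
  M5: 0.24 × 0.1 × 0.1 = 0.0024
Total = 0.004214975.
P(M6 | evidence) = 0.000144375 / 0.004214975 ≈ 0.0343.

0.0343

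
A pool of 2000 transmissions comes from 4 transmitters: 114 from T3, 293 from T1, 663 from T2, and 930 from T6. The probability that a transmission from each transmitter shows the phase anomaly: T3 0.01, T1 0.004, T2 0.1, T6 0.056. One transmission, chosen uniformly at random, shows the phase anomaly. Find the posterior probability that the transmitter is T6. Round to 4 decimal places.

Unnormalized posteriors (prior × likelihood):
  T3: 0.057 × 0.01 = 0.00057
  T1: 0.1465 × 0.004 = 0.000586
  T2: 0.3315 × 0.1 = 0.03315
  T6: 0.465 × 0.056 = 0.02604
Sum = 0.060346.
P(T6 | evidence) = 0.02604 / 0.060346 ≈ 0.4315.

0.4315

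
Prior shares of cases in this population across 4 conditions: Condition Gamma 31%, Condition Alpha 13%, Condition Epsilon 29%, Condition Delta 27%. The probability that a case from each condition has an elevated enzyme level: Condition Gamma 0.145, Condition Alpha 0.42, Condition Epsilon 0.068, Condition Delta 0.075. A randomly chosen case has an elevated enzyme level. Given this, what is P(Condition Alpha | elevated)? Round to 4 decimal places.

0.3913

By Bayes' rule, posterior ∝ prior × likelihood:
  Condition Gamma: 0.31 × 0.145 = 0.04495
  Condition Alpha: 0.13 × 0.42 = 0.0546
  Condition Epsilon: 0.29 × 0.068 = 0.01972
  Condition Delta: 0.27 × 0.075 = 0.02025
Total = 0.13952.
P(Condition Alpha | evidence) = 0.0546 / 0.13952 ≈ 0.3913.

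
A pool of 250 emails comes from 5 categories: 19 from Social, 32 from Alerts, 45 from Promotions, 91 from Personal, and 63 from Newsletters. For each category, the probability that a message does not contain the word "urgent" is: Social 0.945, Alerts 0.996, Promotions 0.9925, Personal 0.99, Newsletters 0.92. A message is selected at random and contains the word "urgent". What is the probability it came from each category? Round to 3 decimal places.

Social 0.140, Alerts 0.017, Promotions 0.045, Personal 0.122, Newsletters 0.676

Taking complements, P(urgent-flag | each) = Social 0.055, Alerts 0.004, Promotions 0.0075, Personal 0.01, Newsletters 0.08.
By Bayes' rule, posterior ∝ prior × likelihood:
  Social: 0.076 × 0.055 = 0.00418
  Alerts: 0.128 × 0.004 = 0.000512
  Promotions: 0.18 × 0.0075 = 0.00135
  Personal: 0.364 × 0.01 = 0.00364
  Newsletters: 0.252 × 0.08 = 0.02016
Sum = 0.029842.
P(Social | urgent-flag) = 0.00418/0.029842 ≈ 0.140
P(Alerts | urgent-flag) = 0.000512/0.029842 ≈ 0.017
P(Promotions | urgent-flag) = 0.00135/0.029842 ≈ 0.045
P(Personal | urgent-flag) = 0.00364/0.029842 ≈ 0.122
P(Newsletters | urgent-flag) = 0.02016/0.029842 ≈ 0.676
(Check: 0.140+0.017+0.045+0.122+0.676 = 1.000.)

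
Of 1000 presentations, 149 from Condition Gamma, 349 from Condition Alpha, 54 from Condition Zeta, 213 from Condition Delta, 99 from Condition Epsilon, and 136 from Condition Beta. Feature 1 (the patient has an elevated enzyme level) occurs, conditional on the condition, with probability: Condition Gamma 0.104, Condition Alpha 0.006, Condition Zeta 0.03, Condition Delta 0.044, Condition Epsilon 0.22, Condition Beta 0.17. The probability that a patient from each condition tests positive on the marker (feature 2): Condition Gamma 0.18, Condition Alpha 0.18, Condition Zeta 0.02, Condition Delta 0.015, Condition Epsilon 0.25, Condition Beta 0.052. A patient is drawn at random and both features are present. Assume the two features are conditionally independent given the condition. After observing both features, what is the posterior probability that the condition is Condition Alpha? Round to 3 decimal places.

0.038

Unnormalized posteriors (prior × likelihood):
  Condition Gamma: 0.149 × 0.104 × 0.18 = 0.00278928
  Condition Alpha: 0.349 × 0.006 × 0.18 = 0.00037692
  Condition Zeta: 0.054 × 0.03 × 0.02 = 0.0000324
  Condition Delta: 0.213 × 0.044 × 0.015 = 0.00014058
  Condition Epsilon: 0.099 × 0.22 × 0.25 = 0.005445
  Condition Beta: 0.136 × 0.17 × 0.052 = 0.00120224
Sum = 0.00998642.
P(Condition Alpha | evidence) = 0.00037692 / 0.00998642 ≈ 0.038.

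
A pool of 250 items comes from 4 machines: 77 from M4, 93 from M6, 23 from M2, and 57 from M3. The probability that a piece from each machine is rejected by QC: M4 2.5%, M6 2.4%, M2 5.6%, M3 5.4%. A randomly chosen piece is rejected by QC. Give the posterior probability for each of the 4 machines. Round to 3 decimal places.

M4 0.226, M6 0.262, M2 0.151, M3 0.361

Unnormalized posteriors (prior × likelihood):
  M4: 0.308 × 0.025 = 0.0077
  M6: 0.372 × 0.024 = 0.008928
  M2: 0.092 × 0.056 = 0.005152
  M3: 0.228 × 0.054 = 0.012312
Sum = 0.034092.
P(M4 | rejected) = 0.0077/0.034092 ≈ 0.226
P(M6 | rejected) = 0.008928/0.034092 ≈ 0.262
P(M2 | rejected) = 0.005152/0.034092 ≈ 0.151
P(M3 | rejected) = 0.012312/0.034092 ≈ 0.361
(Check: 0.226+0.262+0.151+0.361 = 1.000.)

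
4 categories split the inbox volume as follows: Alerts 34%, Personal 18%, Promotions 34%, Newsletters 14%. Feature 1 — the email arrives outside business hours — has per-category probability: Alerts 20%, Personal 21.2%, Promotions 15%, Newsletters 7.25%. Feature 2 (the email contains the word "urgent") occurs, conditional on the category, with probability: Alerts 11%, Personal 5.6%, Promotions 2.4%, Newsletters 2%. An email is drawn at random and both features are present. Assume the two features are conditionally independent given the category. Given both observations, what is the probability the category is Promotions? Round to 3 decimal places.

By Bayes' rule, posterior ∝ prior × likelihood:
  Alerts: 0.34 × 0.2 × 0.11 = 0.00748
  Personal: 0.18 × 0.212 × 0.056 = 0.00213696
  Promotions: 0.34 × 0.15 × 0.024 = 0.001224
  Newsletters: 0.14 × 0.0725 × 0.02 = 0.000203
Sum = 0.01104396.
P(Promotions | evidence) = 0.001224 / 0.01104396 ≈ 0.111.

0.111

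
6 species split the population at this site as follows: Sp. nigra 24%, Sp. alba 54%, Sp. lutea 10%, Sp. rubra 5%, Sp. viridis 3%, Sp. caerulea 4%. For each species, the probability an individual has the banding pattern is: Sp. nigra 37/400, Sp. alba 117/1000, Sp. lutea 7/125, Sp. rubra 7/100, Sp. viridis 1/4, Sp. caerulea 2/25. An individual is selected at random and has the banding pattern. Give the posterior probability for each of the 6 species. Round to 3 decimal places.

Sp. nigra 0.211, Sp. alba 0.601, Sp. lutea 0.053, Sp. rubra 0.033, Sp. viridis 0.071, Sp. caerulea 0.030

By Bayes' rule, posterior ∝ prior × likelihood:
  Sp. nigra: 0.24 × 0.0925 = 0.0222
  Sp. alba: 0.54 × 0.117 = 0.06318
  Sp. lutea: 0.1 × 0.056 = 0.0056
  Sp. rubra: 0.05 × 0.07 = 0.0035
  Sp. viridis: 0.03 × 0.25 = 0.0075
  Sp. caerulea: 0.04 × 0.08 = 0.0032
Total = 0.10518.
P(Sp. nigra | banded) = 0.0222/0.10518 ≈ 0.211
P(Sp. alba | banded) = 0.06318/0.10518 ≈ 0.601
P(Sp. lutea | banded) = 0.0056/0.10518 ≈ 0.053
P(Sp. rubra | banded) = 0.0035/0.10518 ≈ 0.033
P(Sp. viridis | banded) = 0.0075/0.10518 ≈ 0.071
P(Sp. caerulea | banded) = 0.0032/0.10518 ≈ 0.030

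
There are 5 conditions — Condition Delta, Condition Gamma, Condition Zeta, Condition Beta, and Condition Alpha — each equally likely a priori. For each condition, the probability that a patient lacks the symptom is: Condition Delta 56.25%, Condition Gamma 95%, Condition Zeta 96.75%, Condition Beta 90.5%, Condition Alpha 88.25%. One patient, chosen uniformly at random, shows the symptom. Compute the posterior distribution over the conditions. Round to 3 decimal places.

Condition Delta 0.597, Condition Gamma 0.068, Condition Zeta 0.044, Condition Beta 0.130, Condition Alpha 0.160

Taking complements, P(symptomatic | each) = Condition Delta 0.4375, Condition Gamma 0.05, Condition Zeta 0.0325, Condition Beta 0.095, Condition Alpha 0.1175.
Since the prior is uniform, the posterior is proportional to the likelihood:
  Condition Delta: 0.4375
  Condition Gamma: 0.05
  Condition Zeta: 0.0325
  Condition Beta: 0.095
  Condition Alpha: 0.1175
Normalizing constant = 0.7325.
P(Condition Delta | symptomatic) = 0.4375/0.7325 ≈ 0.597
P(Condition Gamma | symptomatic) = 0.05/0.7325 ≈ 0.068
P(Condition Zeta | symptomatic) = 0.0325/0.7325 ≈ 0.044
P(Condition Beta | symptomatic) = 0.095/0.7325 ≈ 0.130
P(Condition Alpha | symptomatic) = 0.1175/0.7325 ≈ 0.160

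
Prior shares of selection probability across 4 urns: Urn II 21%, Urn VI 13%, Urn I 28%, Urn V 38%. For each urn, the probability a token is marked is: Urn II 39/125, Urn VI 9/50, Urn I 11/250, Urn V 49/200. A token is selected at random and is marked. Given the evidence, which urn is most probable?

By Bayes' rule, posterior ∝ prior × likelihood:
  Urn II: 0.21 × 0.312 = 0.06552
  Urn VI: 0.13 × 0.18 = 0.0234
  Urn I: 0.28 × 0.044 = 0.01232
  Urn V: 0.38 × 0.245 = 0.0931
Normalizing constant = 0.19434.
Largest term belongs to Urn V, so Urn V is most probable.

Urn V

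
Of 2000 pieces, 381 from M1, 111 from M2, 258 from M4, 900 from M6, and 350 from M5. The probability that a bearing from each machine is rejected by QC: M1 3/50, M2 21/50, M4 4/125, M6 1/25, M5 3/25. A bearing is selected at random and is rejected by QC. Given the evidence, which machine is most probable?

Unnormalized posteriors (prior × likelihood):
  M1: 0.1905 × 0.06 = 0.01143
  M2: 0.0555 × 0.42 = 0.02331
  M4: 0.129 × 0.032 = 0.004128
  M6: 0.45 × 0.04 = 0.018
  M5: 0.175 × 0.12 = 0.021
Sum = 0.077868.
Largest term belongs to M2, so M2 is most probable.

M2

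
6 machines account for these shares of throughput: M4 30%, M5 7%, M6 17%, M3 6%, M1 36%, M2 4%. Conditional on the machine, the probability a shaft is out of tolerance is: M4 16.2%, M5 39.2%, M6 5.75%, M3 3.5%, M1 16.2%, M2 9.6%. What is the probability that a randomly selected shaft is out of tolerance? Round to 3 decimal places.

0.150

By Bayes' rule, posterior ∝ prior × likelihood:
  M4: 0.3 × 0.162 = 0.0486
  M5: 0.07 × 0.392 = 0.02744
  M6: 0.17 × 0.0575 = 0.009775
  M3: 0.06 × 0.035 = 0.0021
  M1: 0.36 × 0.162 = 0.05832
  M2: 0.04 × 0.096 = 0.00384
P(oversize) = 0.0486 + 0.02744 + 0.009775 + 0.0021 + 0.05832 + 0.00384 = 0.150075 → 0.150.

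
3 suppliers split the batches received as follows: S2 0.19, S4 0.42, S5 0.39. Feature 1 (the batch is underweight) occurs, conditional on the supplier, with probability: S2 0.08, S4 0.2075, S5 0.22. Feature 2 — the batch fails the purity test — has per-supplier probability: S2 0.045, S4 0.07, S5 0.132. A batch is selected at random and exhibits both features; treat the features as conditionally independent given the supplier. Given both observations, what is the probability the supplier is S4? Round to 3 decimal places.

By Bayes' rule, posterior ∝ prior × likelihood:
  S2: 0.19 × 0.08 × 0.045 = 0.000684
  S4: 0.42 × 0.2075 × 0.07 = 0.0061005
  S5: 0.39 × 0.22 × 0.132 = 0.0113256
Sum = 0.0181101.
P(S4 | evidence) = 0.0061005 / 0.0181101 ≈ 0.337.

0.337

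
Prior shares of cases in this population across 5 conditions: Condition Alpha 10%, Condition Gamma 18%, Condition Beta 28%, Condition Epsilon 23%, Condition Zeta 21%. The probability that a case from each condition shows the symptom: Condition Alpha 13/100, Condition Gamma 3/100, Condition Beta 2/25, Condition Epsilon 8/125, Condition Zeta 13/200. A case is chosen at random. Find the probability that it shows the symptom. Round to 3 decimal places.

Prior × likelihood for each hypothesis:
  Condition Alpha: 0.1 × 0.13 = 0.013
  Condition Gamma: 0.18 × 0.03 = 0.0054
  Condition Beta: 0.28 × 0.08 = 0.0224
  Condition Epsilon: 0.23 × 0.064 = 0.01472
  Condition Zeta: 0.21 × 0.065 = 0.01365
P(symptomatic) = 0.013 + 0.0054 + 0.0224 + 0.01472 + 0.01365 = 0.06917 → 0.069.

0.069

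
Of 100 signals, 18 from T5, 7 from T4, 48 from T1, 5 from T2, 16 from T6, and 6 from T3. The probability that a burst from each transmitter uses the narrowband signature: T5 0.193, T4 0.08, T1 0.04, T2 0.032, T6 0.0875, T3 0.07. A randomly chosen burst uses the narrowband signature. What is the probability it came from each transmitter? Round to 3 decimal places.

T5 0.438, T4 0.071, T1 0.242, T2 0.020, T6 0.176, T3 0.053

Prior × likelihood for each hypothesis:
  T5: 0.18 × 0.193 = 0.03474
  T4: 0.07 × 0.08 = 0.0056
  T1: 0.48 × 0.04 = 0.0192
  T2: 0.05 × 0.032 = 0.0016
  T6: 0.16 × 0.0875 = 0.014
  T3: 0.06 × 0.07 = 0.0042
Normalizing constant = 0.07934.
P(T5 | narrowband) = 0.03474/0.07934 ≈ 0.438
P(T4 | narrowband) = 0.0056/0.07934 ≈ 0.071
P(T1 | narrowband) = 0.0192/0.07934 ≈ 0.242
P(T2 | narrowband) = 0.0016/0.07934 ≈ 0.020
P(T6 | narrowband) = 0.014/0.07934 ≈ 0.176
P(T3 | narrowband) = 0.0042/0.07934 ≈ 0.053
(Check: 0.438+0.071+0.242+0.020+0.176+0.053 = 1.000.)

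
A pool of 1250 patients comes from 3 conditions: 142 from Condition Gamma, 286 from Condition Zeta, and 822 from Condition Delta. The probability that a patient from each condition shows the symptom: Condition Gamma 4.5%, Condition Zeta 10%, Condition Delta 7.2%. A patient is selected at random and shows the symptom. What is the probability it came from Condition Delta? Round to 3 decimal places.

0.628

Prior × likelihood for each hypothesis:
  Condition Gamma: 0.1136 × 0.045 = 0.005112
  Condition Zeta: 0.2288 × 0.1 = 0.02288
  Condition Delta: 0.6576 × 0.072 = 0.0473472
Sum = 0.0753392.
P(Condition Delta | evidence) = 0.0473472 / 0.0753392 ≈ 0.628.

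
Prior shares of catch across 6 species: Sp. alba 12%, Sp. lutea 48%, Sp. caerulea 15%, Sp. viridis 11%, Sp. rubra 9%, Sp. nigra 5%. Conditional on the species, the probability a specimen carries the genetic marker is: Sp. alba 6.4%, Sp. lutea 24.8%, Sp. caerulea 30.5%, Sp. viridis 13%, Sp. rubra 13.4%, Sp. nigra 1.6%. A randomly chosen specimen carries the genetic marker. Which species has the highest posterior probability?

Sp. lutea

By Bayes' rule, posterior ∝ prior × likelihood:
  Sp. alba: 0.12 × 0.064 = 0.00768
  Sp. lutea: 0.48 × 0.248 = 0.11904
  Sp. caerulea: 0.15 × 0.305 = 0.04575
  Sp. viridis: 0.11 × 0.13 = 0.0143
  Sp. rubra: 0.09 × 0.134 = 0.01206
  Sp. nigra: 0.05 × 0.016 = 0.0008
Sum = 0.19963.
Largest term belongs to Sp. lutea, so Sp. lutea is most probable.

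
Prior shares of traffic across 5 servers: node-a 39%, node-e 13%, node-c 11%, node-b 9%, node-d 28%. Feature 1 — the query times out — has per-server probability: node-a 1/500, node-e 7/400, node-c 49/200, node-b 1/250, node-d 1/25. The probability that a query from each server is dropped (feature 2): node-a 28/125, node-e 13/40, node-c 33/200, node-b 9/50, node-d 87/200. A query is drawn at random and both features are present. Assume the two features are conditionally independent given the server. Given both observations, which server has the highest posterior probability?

By Bayes' rule, posterior ∝ prior × likelihood:
  node-a: 0.39 × 0.002 × 0.224 = 0.00017472
  node-e: 0.13 × 0.0175 × 0.325 = 0.000739375
  node-c: 0.11 × 0.245 × 0.165 = 0.00444675
  node-b: 0.09 × 0.004 × 0.18 = 0.0000648
  node-d: 0.28 × 0.04 × 0.435 = 0.004872
Normalizing constant = 0.010297645.
Largest term belongs to node-d, so node-d is most probable.

node-d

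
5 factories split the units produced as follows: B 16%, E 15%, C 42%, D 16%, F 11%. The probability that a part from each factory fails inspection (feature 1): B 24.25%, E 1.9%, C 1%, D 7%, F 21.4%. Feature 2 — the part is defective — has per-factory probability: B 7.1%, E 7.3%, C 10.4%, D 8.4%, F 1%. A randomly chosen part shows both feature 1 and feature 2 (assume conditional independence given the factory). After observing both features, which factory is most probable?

Compute prior × likelihood for every hypothesis:
  B: 0.16 × 0.2425 × 0.071 = 0.0027548
  E: 0.15 × 0.019 × 0.073 = 0.00020805
  C: 0.42 × 0.01 × 0.104 = 0.0004368
  D: 0.16 × 0.07 × 0.084 = 0.0009408
  F: 0.11 × 0.214 × 0.01 = 0.0002354
Sum = 0.00457585.
Largest term belongs to B, so B is most probable.

B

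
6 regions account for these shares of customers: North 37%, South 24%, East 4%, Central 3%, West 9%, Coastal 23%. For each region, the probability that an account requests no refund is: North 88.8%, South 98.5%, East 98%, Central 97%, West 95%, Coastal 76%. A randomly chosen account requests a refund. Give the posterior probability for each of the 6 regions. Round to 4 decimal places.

Taking complements, P(refund | each) = North 0.112, South 0.015, East 0.02, Central 0.03, West 0.05, Coastal 0.24.
Prior × likelihood for each hypothesis:
  North: 0.37 × 0.112 = 0.04144
  South: 0.24 × 0.015 = 0.0036
  East: 0.04 × 0.02 = 0.0008
  Central: 0.03 × 0.03 = 0.0009
  West: 0.09 × 0.05 = 0.0045
  Coastal: 0.23 × 0.24 = 0.0552
Total = 0.10644.
P(North | refund) = 0.04144/0.10644 ≈ 0.3893
P(South | refund) = 0.0036/0.10644 ≈ 0.0338
P(East | refund) = 0.0008/0.10644 ≈ 0.0075
P(Central | refund) = 0.0009/0.10644 ≈ 0.0085
P(West | refund) = 0.0045/0.10644 ≈ 0.0423
P(Coastal | refund) = 0.0552/0.10644 ≈ 0.5186

North 0.3893, South 0.0338, East 0.0075, Central 0.0085, West 0.0423, Coastal 0.5186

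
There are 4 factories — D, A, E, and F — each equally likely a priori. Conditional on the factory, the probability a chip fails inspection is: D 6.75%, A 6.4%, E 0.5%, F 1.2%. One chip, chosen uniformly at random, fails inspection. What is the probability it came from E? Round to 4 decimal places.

0.0337

With a uniform prior (1/4 each), posterior ∝ likelihood:
  D: 0.0675
  A: 0.064
  E: 0.005
  F: 0.012
Total = 0.1485.
P(E | evidence) = 0.005 / 0.1485 ≈ 0.0337.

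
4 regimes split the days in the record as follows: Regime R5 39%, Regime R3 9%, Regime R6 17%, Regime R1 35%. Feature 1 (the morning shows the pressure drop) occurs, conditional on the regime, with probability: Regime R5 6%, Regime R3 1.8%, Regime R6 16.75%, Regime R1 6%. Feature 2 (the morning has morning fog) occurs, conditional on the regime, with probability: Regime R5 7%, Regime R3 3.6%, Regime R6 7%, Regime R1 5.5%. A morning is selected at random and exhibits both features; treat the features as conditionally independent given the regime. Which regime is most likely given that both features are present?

By Bayes' rule, posterior ∝ prior × likelihood:
  Regime R5: 0.39 × 0.06 × 0.07 = 0.001638
  Regime R3: 0.09 × 0.018 × 0.036 = 0.00005832
  Regime R6: 0.17 × 0.1675 × 0.07 = 0.00199325
  Regime R1: 0.35 × 0.06 × 0.055 = 0.001155
Normalizing constant = 0.00484457.
Largest term belongs to Regime R6, so Regime R6 is most probable.

Regime R6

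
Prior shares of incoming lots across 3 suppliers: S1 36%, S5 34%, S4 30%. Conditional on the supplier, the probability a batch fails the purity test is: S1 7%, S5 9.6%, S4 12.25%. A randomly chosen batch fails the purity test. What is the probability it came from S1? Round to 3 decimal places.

By Bayes' rule, posterior ∝ prior × likelihood:
  S1: 0.36 × 0.07 = 0.0252
  S5: 0.34 × 0.096 = 0.03264
  S4: 0.3 × 0.1225 = 0.03675
Normalizing constant = 0.09459.
P(S1 | evidence) = 0.0252 / 0.09459 ≈ 0.266.

0.266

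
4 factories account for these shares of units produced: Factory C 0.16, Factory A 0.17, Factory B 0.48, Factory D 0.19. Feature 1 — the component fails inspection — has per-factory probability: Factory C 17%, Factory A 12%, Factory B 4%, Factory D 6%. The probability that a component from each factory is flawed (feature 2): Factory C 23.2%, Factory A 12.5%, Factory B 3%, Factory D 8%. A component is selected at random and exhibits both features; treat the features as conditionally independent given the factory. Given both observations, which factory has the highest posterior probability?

Factory C

Prior × likelihood for each hypothesis:
  Factory C: 0.16 × 0.17 × 0.232 = 0.0063104
  Factory A: 0.17 × 0.12 × 0.125 = 0.00255
  Factory B: 0.48 × 0.04 × 0.03 = 0.000576
  Factory D: 0.19 × 0.06 × 0.08 = 0.000912
Normalizing constant = 0.0103484.
Largest term belongs to Factory C, so Factory C is most probable.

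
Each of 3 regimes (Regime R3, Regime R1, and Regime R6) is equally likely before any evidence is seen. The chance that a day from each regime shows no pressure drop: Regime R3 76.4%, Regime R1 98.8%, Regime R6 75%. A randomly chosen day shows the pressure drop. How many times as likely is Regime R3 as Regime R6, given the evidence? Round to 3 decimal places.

Taking complements, P(drop | each) = Regime R3 0.236, Regime R1 0.012, Regime R6 0.25.
Since the prior is uniform, the posterior is proportional to the likelihood:
  Regime R3: 0.236
  Regime R1: 0.012
  Regime R6: 0.25
Normalizing constant = 0.498.
The ratio is 0.236 / 0.25 (the normalizer cancels) = 0.944.

0.944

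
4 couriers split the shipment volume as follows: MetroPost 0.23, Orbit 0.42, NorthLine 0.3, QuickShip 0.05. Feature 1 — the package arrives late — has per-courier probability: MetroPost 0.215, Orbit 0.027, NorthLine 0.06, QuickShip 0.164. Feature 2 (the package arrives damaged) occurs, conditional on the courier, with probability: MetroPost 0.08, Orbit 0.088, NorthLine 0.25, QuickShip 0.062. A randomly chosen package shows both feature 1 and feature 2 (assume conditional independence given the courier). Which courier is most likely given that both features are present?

By Bayes' rule, posterior ∝ prior × likelihood:
  MetroPost: 0.23 × 0.215 × 0.08 = 0.003956
  Orbit: 0.42 × 0.027 × 0.088 = 0.00099792
  NorthLine: 0.3 × 0.06 × 0.25 = 0.0045
  QuickShip: 0.05 × 0.164 × 0.062 = 0.0005084
Total = 0.00996232.
Largest term belongs to NorthLine, so NorthLine is most probable.

NorthLine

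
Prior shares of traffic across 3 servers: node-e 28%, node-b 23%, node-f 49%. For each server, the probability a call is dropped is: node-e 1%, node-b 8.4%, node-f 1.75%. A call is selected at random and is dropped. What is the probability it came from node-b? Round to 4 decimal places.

0.6294

By Bayes' rule, posterior ∝ prior × likelihood:
  node-e: 0.28 × 0.01 = 0.0028
  node-b: 0.23 × 0.084 = 0.01932
  node-f: 0.49 × 0.0175 = 0.008575
Sum = 0.030695.
P(node-b | evidence) = 0.01932 / 0.030695 ≈ 0.6294.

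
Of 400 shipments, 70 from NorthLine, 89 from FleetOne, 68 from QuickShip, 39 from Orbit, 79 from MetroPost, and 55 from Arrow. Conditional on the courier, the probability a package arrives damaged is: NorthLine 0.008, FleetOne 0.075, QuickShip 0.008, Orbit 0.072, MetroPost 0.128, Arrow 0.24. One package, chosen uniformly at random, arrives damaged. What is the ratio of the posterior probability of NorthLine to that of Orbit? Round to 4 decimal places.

0.1994

Compute prior × likelihood for every hypothesis:
  NorthLine: 0.175 × 0.008 = 0.0014
  FleetOne: 0.2225 × 0.075 = 0.0166875
  QuickShip: 0.17 × 0.008 = 0.00136
  Orbit: 0.0975 × 0.072 = 0.00702
  MetroPost: 0.1975 × 0.128 = 0.02528
  Arrow: 0.1375 × 0.24 = 0.033
Total = 0.0847475.
The ratio is 0.0014 / 0.00702 (the normalizer cancels) = 0.1994.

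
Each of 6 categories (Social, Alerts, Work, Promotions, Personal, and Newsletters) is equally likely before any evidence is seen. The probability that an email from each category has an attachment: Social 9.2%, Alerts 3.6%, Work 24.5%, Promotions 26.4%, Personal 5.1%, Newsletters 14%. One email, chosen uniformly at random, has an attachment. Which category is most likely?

Promotions

With a uniform prior (1/6 each), posterior ∝ likelihood:
  Social: 0.092
  Alerts: 0.036
  Work: 0.245
  Promotions: 0.264
  Personal: 0.051
  Newsletters: 0.14
Sum = 0.828.
Largest term belongs to Promotions, so Promotions is most probable.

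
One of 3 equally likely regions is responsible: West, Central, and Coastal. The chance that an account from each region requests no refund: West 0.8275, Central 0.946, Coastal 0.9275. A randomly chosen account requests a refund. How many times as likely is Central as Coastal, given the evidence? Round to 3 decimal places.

0.745

Taking complements, P(refund | each) = West 0.1725, Central 0.054, Coastal 0.0725.
With a uniform prior (1/3 each), posterior ∝ likelihood:
  West: 0.1725
  Central: 0.054
  Coastal: 0.0725
Normalizing constant = 0.299.
The ratio is 0.054 / 0.0725 (the normalizer cancels) = 0.745.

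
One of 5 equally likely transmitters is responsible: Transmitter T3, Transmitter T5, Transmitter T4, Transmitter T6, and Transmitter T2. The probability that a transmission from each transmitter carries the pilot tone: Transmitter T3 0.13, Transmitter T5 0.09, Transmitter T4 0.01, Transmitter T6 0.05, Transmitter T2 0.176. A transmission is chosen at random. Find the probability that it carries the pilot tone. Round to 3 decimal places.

0.091

Since the prior is uniform, the posterior is proportional to the likelihood:
  Transmitter T3: 0.13
  Transmitter T5: 0.09
  Transmitter T4: 0.01
  Transmitter T6: 0.05
  Transmitter T2: 0.176
P(pilot) = (1/5) × (0.13 + 0.09 + 0.01 + 0.05 + 0.176) = 0.456/5 ≈ 0.091.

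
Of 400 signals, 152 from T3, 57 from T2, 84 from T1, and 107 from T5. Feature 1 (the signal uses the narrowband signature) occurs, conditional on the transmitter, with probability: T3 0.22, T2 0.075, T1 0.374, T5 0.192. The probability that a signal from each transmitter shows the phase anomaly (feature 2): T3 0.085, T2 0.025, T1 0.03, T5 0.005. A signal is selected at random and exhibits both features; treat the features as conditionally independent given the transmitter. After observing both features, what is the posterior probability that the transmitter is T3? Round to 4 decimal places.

0.7116

Unnormalized posteriors (prior × likelihood):
  T3: 0.38 × 0.22 × 0.085 = 0.007106
  T2: 0.1425 × 0.075 × 0.025 = 0.0002671875
  T1: 0.21 × 0.374 × 0.03 = 0.0023562
  T5: 0.2675 × 0.192 × 0.005 = 0.0002568
Sum = 0.0099861875.
P(T3 | evidence) = 0.007106 / 0.0099861875 ≈ 0.7116.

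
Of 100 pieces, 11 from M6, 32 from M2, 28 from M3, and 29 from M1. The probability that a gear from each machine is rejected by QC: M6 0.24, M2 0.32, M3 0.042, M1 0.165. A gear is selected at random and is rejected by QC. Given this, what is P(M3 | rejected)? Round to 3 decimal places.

Unnormalized posteriors (prior × likelihood):
  M6: 0.11 × 0.24 = 0.0264
  M2: 0.32 × 0.32 = 0.1024
  M3: 0.28 × 0.042 = 0.01176
  M1: 0.29 × 0.165 = 0.04785
Sum = 0.18841.
P(M3 | evidence) = 0.01176 / 0.18841 ≈ 0.062.

0.062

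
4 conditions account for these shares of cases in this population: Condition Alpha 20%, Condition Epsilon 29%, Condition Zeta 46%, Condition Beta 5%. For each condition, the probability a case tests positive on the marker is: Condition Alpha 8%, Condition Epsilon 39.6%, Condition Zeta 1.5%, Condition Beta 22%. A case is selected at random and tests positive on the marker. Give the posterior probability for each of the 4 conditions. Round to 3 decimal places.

Compute prior × likelihood for every hypothesis:
  Condition Alpha: 0.2 × 0.08 = 0.016
  Condition Epsilon: 0.29 × 0.396 = 0.11484
  Condition Zeta: 0.46 × 0.015 = 0.0069
  Condition Beta: 0.05 × 0.22 = 0.011
Total = 0.14874.
P(Condition Alpha | marker-positive) = 0.016/0.14874 ≈ 0.108
P(Condition Epsilon | marker-positive) = 0.11484/0.14874 ≈ 0.772
P(Condition Zeta | marker-positive) = 0.0069/0.14874 ≈ 0.046
P(Condition Beta | marker-positive) = 0.011/0.14874 ≈ 0.074

Condition Alpha 0.108, Condition Epsilon 0.772, Condition Zeta 0.046, Condition Beta 0.074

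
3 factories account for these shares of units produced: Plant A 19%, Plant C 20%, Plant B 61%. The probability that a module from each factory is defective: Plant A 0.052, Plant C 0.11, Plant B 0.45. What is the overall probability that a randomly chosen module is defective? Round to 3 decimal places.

By Bayes' rule, posterior ∝ prior × likelihood:
  Plant A: 0.19 × 0.052 = 0.00988
  Plant C: 0.2 × 0.11 = 0.022
  Plant B: 0.61 × 0.45 = 0.2745
P(defective) = 0.00988 + 0.022 + 0.2745 = 0.30638 → 0.306.

0.306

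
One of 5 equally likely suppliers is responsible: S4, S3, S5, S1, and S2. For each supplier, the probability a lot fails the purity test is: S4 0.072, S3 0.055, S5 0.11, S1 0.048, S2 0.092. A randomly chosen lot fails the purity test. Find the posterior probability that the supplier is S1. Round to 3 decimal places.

0.127

Since the prior is uniform, the posterior is proportional to the likelihood:
  S4: 0.072
  S3: 0.055
  S5: 0.11
  S1: 0.048
  S2: 0.092
Sum = 0.377.
P(S1 | evidence) = 0.048 / 0.377 ≈ 0.127.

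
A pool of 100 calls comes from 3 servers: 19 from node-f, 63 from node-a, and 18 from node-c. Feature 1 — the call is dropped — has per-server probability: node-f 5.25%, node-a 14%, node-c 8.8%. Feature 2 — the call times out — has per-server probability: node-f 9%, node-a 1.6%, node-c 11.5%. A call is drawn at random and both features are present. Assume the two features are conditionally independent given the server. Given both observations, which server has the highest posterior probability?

node-c

Unnormalized posteriors (prior × likelihood):
  node-f: 0.19 × 0.0525 × 0.09 = 0.00089775
  node-a: 0.63 × 0.14 × 0.016 = 0.0014112
  node-c: 0.18 × 0.088 × 0.115 = 0.0018216
Total = 0.00413055.
Largest term belongs to node-c, so node-c is most probable.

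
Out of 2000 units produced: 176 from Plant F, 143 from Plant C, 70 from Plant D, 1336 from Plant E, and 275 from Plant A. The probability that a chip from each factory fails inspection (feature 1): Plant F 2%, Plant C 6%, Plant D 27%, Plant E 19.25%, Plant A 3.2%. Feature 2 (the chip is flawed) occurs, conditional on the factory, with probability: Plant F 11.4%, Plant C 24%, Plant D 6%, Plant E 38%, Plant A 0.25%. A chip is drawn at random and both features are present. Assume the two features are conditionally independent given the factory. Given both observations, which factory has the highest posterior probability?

Plant E

Unnormalized posteriors (prior × likelihood):
  Plant F: 0.088 × 0.02 × 0.114 = 0.00020064
  Plant C: 0.0715 × 0.06 × 0.24 = 0.0010296
  Plant D: 0.035 × 0.27 × 0.06 = 0.000567
  Plant E: 0.668 × 0.1925 × 0.38 = 0.0488642
  Plant A: 0.1375 × 0.032 × 0.0025 = 0.000011
Sum = 0.05067244.
Largest term belongs to Plant E, so Plant E is most probable.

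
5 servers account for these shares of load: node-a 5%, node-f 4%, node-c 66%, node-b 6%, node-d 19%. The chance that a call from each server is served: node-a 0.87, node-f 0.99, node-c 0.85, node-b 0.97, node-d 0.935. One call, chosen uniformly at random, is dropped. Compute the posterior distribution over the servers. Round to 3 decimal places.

Taking complements, P(dropped | each) = node-a 0.13, node-f 0.01, node-c 0.15, node-b 0.03, node-d 0.065.
Compute prior × likelihood for every hypothesis:
  node-a: 0.05 × 0.13 = 0.0065
  node-f: 0.04 × 0.01 = 0.0004
  node-c: 0.66 × 0.15 = 0.099
  node-b: 0.06 × 0.03 = 0.0018
  node-d: 0.19 × 0.065 = 0.01235
Sum = 0.12005.
P(node-a | dropped) = 0.0065/0.12005 ≈ 0.054
P(node-f | dropped) = 0.0004/0.12005 ≈ 0.003
P(node-c | dropped) = 0.099/0.12005 ≈ 0.825
P(node-b | dropped) = 0.0018/0.12005 ≈ 0.015
P(node-d | dropped) = 0.01235/0.12005 ≈ 0.103

node-a 0.054, node-f 0.003, node-c 0.825, node-b 0.015, node-d 0.103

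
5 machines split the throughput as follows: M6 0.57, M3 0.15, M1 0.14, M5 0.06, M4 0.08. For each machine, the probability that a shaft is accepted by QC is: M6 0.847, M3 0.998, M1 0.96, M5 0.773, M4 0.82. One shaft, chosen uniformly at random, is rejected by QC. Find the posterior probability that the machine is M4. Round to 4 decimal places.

0.1189

Taking complements, P(rejected | each) = M6 0.153, M3 0.002, M1 0.04, M5 0.227, M4 0.18.
Compute prior × likelihood for every hypothesis:
  M6: 0.57 × 0.153 = 0.08721
  M3: 0.15 × 0.002 = 0.0003
  M1: 0.14 × 0.04 = 0.0056
  M5: 0.06 × 0.227 = 0.01362
  M4: 0.08 × 0.18 = 0.0144
Normalizing constant = 0.12113.
P(M4 | evidence) = 0.0144 / 0.12113 ≈ 0.1189.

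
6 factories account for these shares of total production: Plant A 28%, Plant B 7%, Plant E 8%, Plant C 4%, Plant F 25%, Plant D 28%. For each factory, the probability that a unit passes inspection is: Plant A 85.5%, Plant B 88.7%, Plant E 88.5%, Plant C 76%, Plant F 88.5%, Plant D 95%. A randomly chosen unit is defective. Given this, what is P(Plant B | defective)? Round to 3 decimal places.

0.072

Taking complements, P(defective | each) = Plant A 0.145, Plant B 0.113, Plant E 0.115, Plant C 0.24, Plant F 0.115, Plant D 0.05.
Compute prior × likelihood for every hypothesis:
  Plant A: 0.28 × 0.145 = 0.0406
  Plant B: 0.07 × 0.113 = 0.00791
  Plant E: 0.08 × 0.115 = 0.0092
  Plant C: 0.04 × 0.24 = 0.0096
  Plant F: 0.25 × 0.115 = 0.02875
  Plant D: 0.28 × 0.05 = 0.014
Total = 0.11006.
P(Plant B | evidence) = 0.00791 / 0.11006 ≈ 0.072.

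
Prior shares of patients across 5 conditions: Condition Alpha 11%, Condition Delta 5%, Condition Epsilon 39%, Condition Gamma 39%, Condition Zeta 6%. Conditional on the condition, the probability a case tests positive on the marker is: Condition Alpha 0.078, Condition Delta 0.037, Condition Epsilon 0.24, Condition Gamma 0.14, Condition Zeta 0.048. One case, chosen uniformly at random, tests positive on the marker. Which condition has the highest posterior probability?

Condition Epsilon

By Bayes' rule, posterior ∝ prior × likelihood:
  Condition Alpha: 0.11 × 0.078 = 0.00858
  Condition Delta: 0.05 × 0.037 = 0.00185
  Condition Epsilon: 0.39 × 0.24 = 0.0936
  Condition Gamma: 0.39 × 0.14 = 0.0546
  Condition Zeta: 0.06 × 0.048 = 0.00288
Total = 0.16151.
Largest term belongs to Condition Epsilon, so Condition Epsilon is most probable.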